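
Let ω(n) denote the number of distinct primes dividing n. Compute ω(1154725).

1154725 = 5^2 · 46189
46189 = 11 · 4199
4199 = 13 · 323
323 = 17 · 19
1154725 = 5^2 · 11 · 13 · 17 · 19, which has 5 distinct prime factors.

5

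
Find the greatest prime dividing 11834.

11834 = 2 · 5917
5917 = 61 · 97
97 is prime.
So 11834 = 2 · 61 · 97; the largest prime factor is 97.

97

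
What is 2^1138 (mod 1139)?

412

2^1 ≡ 2 (mod 1139)
2^2 ≡ 2^2 = 4 ≡ 4 (mod 1139)
2^4 ≡ 4^2 = 16 ≡ 16 (mod 1139)
2^8 ≡ 16^2 = 256 ≡ 256 (mod 1139)
2^16 ≡ 256^2 = 65536 ≡ 613 (mod 1139)
2^32 ≡ 613^2 = 375769 ≡ 1038 (mod 1139)
2^64 ≡ 1038^2 = 1077444 ≡ 1089 (mod 1139)
2^128 ≡ 1089^2 = 1185921 ≡ 222 (mod 1139)
2^256 ≡ 222^2 = 49284 ≡ 307 (mod 1139)
2^512 ≡ 307^2 = 94249 ≡ 851 (mod 1139)
2^1024 ≡ 851^2 = 724201 ≡ 936 (mod 1139)
1138 = 1024 + 64 + 32 + 16 + 2 in binary powers of 2.
So 2^1138 ≡ 936 · 1089 · 1038 · 613 · 4 ≡ 412 (mod 1139).
Since 412 ≠ 1, base 2 is a Fermat witness: 1139 is composite.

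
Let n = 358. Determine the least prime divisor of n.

358 is even: 2 divides it.

2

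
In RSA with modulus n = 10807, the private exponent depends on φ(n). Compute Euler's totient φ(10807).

Factor: 10807 = 101 · 107.
φ(10807) = (101−1) · (107−1) = 100 · 106 = 10600.

10600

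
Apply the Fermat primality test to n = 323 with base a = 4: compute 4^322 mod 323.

4^1 ≡ 4 (mod 323)
4^2 ≡ 4^2 = 16 ≡ 16 (mod 323)
4^4 ≡ 16^2 = 256 ≡ 256 (mod 323)
4^8 ≡ 256^2 = 65536 ≡ 290 (mod 323)
4^16 ≡ 290^2 = 84100 ≡ 120 (mod 323)
4^32 ≡ 120^2 = 14400 ≡ 188 (mod 323)
4^64 ≡ 188^2 = 35344 ≡ 137 (mod 323)
4^128 ≡ 137^2 = 18769 ≡ 35 (mod 323)
4^256 ≡ 35^2 = 1225 ≡ 256 (mod 323)
322 = 256 + 64 + 2 in binary powers of 2.
So 4^322 ≡ 256 · 137 · 16 ≡ 101 (mod 323).
Since 101 ≠ 1, base 4 is a Fermat witness: 323 is composite.

101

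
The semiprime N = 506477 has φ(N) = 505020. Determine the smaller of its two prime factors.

φ(n) = (p−1)(q−1) = n − (p+q) + 1, so p + q = 506477 − 505020 + 1 = 1458.
p and q are the roots of t² − 1458t + 506477 = 0.
Discriminant: 1458² − 4·506477 = 2125764 − 2025908 = 99856; √99856 = 316.
q = (1458 − 316)/2 = 571, p = (1458 + 316)/2 = 887.
Check: 571 · 887 = 506477.

571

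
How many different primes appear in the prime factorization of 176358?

6

176358 = 2 · 88179
88179 = 3 · 29393
29393 = 7 · 4199
4199 = 13 · 323
323 = 17 · 19
176358 = 2 · 3 · 7 · 13 · 17 · 19, which has 6 distinct prime factors.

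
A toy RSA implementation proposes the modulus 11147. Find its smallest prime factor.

71

11147 is odd.
Digit sum 14, not divisible by 3.
Ends in 7: not divisible by 5.
7: 11147 = 7·1592 + 3
11: 11147 = 11·1013 + 4
13: 11147 = 13·857 + 6
17: 11147 = 17·655 + 12
19: 11147 = 19·586 + 13
23: 11147 = 23·484 + 15
29: 11147 = 29·384 + 11
31: 11147 = 31·359 + 18
37: 11147 = 37·301 + 10
41: 11147 = 41·271 + 36
43: 11147 = 43·259 + 10
47: 11147 = 47·237 + 8
53: 11147 = 53·210 + 17
59: 11147 = 59·188 + 55
61: 11147 = 61·182 + 45
67: 11147 = 67·166 + 25
71: 11147 = 71·157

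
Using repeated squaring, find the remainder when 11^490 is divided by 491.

1

11^1 ≡ 11 (mod 491)
11^2 ≡ 11^2 = 121 ≡ 121 (mod 491)
11^4 ≡ 121^2 = 14641 ≡ 402 (mod 491)
11^8 ≡ 402^2 = 161604 ≡ 65 (mod 491)
11^16 ≡ 65^2 = 4225 ≡ 297 (mod 491)
11^32 ≡ 297^2 = 88209 ≡ 320 (mod 491)
11^64 ≡ 320^2 = 102400 ≡ 272 (mod 491)
11^128 ≡ 272^2 = 73984 ≡ 334 (mod 491)
11^256 ≡ 334^2 = 111556 ≡ 99 (mod 491)
490 = 256 + 128 + 64 + 32 + 8 + 2 in binary powers of 2.
So 11^490 ≡ 99 · 334 · 272 · 320 · 65 · 121 ≡ 1 (mod 491).
Since the result is 1, base 11 gives no evidence that 491 is composite.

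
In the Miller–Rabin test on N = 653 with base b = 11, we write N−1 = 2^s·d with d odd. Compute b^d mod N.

653 − 1 = 652 = 2^2 · 163, so d = 163.
11^1 ≡ 11 (mod 653)
11^2 ≡ 11^2 = 121 ≡ 121 (mod 653)
11^4 ≡ 121^2 = 14641 ≡ 275 (mod 653)
11^8 ≡ 275^2 = 75625 ≡ 530 (mod 653)
11^16 ≡ 530^2 = 280900 ≡ 110 (mod 653)
11^32 ≡ 110^2 = 12100 ≡ 346 (mod 653)
11^64 ≡ 346^2 = 119716 ≡ 217 (mod 653)
11^128 ≡ 217^2 = 47089 ≡ 73 (mod 653)
163 = 128 + 32 + 2 + 1 in binary powers of 2.
So 11^163 ≡ 73 · 346 · 121 · 11 ≡ 652 (mod 653).
Since 11^d ≡ 652 (mod 653), base 11 does not prove 653 composite.

652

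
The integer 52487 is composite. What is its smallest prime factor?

73

52487 is odd.
Digit sum 26, not divisible by 3.
Ends in 7: not divisible by 5.
7: 52487 = 7·7498 + 1
11: 52487 = 11·4771 + 6
13: 52487 = 13·4037 + 6
17: 52487 = 17·3087 + 8
19: 52487 = 19·2762 + 9
23: 52487 = 23·2282 + 1
29: 52487 = 29·1809 + 26
31: 52487 = 31·1693 + 4
37: 52487 = 37·1418 + 21
41: 52487 = 41·1280 + 7
43: 52487 = 43·1220 + 27
47: 52487 = 47·1116 + 35
53: 52487 = 53·990 + 17
59: 52487 = 59·889 + 36
61: 52487 = 61·860 + 27
67: 52487 = 67·783 + 26
71: 52487 = 71·739 + 18
73: 52487 = 73·719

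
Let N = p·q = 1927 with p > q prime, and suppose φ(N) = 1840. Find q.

41

φ(n) = (p−1)(q−1) = n − (p+q) + 1, so p + q = 1927 − 1840 + 1 = 88.
p and q are the roots of t² − 88t + 1927 = 0.
Discriminant: 88² − 4·1927 = 7744 − 7708 = 36; √36 = 6.
q = (88 − 6)/2 = 41, p = (88 + 6)/2 = 47.
Check: 41 · 47 = 1927.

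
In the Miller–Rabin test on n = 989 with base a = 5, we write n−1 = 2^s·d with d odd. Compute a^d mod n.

989 − 1 = 988 = 2^2 · 247, so d = 247.
5^1 ≡ 5 (mod 989)
5^2 ≡ 5^2 = 25 ≡ 25 (mod 989)
5^4 ≡ 25^2 = 625 ≡ 625 (mod 989)
5^8 ≡ 625^2 = 390625 ≡ 959 (mod 989)
5^16 ≡ 959^2 = 919681 ≡ 900 (mod 989)
5^32 ≡ 900^2 = 810000 ≡ 9 (mod 989)
5^64 ≡ 9^2 = 81 ≡ 81 (mod 989)
5^128 ≡ 81^2 = 6561 ≡ 627 (mod 989)
247 = 128 + 64 + 32 + 16 + 4 + 2 + 1 in binary powers of 2.
So 5^247 ≡ 627 · 81 · 9 · 900 · 625 · 25 · 5 ≡ 89 (mod 989).
Squaring chain: 89 → 9; never reaches −1, so base 5 is a Miller–Rabin witness that 989 is composite.

89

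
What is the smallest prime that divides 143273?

13

143273 is odd.
Digit sum 20, not divisible by 3.
Ends in 3: not divisible by 5.
7: 143273 = 7·20467 + 4
11: 143273 = 11·13024 + 9
13: 143273 = 13·11021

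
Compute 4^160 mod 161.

4^1 ≡ 4 (mod 161)
4^2 ≡ 4^2 = 16 ≡ 16 (mod 161)
4^4 ≡ 16^2 = 256 ≡ 95 (mod 161)
4^8 ≡ 95^2 = 9025 ≡ 9 (mod 161)
4^16 ≡ 9^2 = 81 ≡ 81 (mod 161)
4^32 ≡ 81^2 = 6561 ≡ 121 (mod 161)
4^64 ≡ 121^2 = 14641 ≡ 151 (mod 161)
4^128 ≡ 151^2 = 22801 ≡ 100 (mod 161)
160 = 128 + 32 in binary powers of 2.
So 4^160 ≡ 100 · 121 ≡ 25 (mod 161).
Since 25 ≠ 1, base 4 is a Fermat witness: 161 is composite.

25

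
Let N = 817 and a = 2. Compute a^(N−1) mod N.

102

2^1 ≡ 2 (mod 817)
2^2 ≡ 2^2 = 4 ≡ 4 (mod 817)
2^4 ≡ 4^2 = 16 ≡ 16 (mod 817)
2^8 ≡ 16^2 = 256 ≡ 256 (mod 817)
2^16 ≡ 256^2 = 65536 ≡ 176 (mod 817)
2^32 ≡ 176^2 = 30976 ≡ 747 (mod 817)
2^64 ≡ 747^2 = 558009 ≡ 815 (mod 817)
2^128 ≡ 815^2 = 664225 ≡ 4 (mod 817)
2^256 ≡ 4^2 = 16 ≡ 16 (mod 817)
2^512 ≡ 16^2 = 256 ≡ 256 (mod 817)
816 = 512 + 256 + 32 + 16 in binary powers of 2.
So 2^816 ≡ 256 · 16 · 747 · 176 ≡ 102 (mod 817).
Since 102 ≠ 1, base 2 is a Fermat witness: 817 is composite.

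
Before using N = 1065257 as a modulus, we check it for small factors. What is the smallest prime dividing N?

29

1065257 is odd.
Digit sum 26, not divisible by 3.
Ends in 7: not divisible by 5.
7: 1065257 = 7·152179 + 4
11: 1065257 = 11·96841 + 6
13: 1065257 = 13·81942 + 11
17: 1065257 = 17·62662 + 3
19: 1065257 = 19·56066 + 3
23: 1065257 = 23·46315 + 12
29: 1065257 = 29·36733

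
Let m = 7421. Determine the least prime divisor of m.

41

7421 is odd.
Digit sum 14, not divisible by 3.
Ends in 1: not divisible by 5.
7: 7421 = 7·1060 + 1
11: 7421 = 11·674 + 7
13: 7421 = 13·570 + 11
17: 7421 = 17·436 + 9
19: 7421 = 19·390 + 11
23: 7421 = 23·322 + 15
29: 7421 = 29·255 + 26
31: 7421 = 31·239 + 12
37: 7421 = 37·200 + 21
41: 7421 = 41·181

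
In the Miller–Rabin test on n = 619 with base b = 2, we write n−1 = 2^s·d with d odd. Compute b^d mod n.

618

619 − 1 = 618 = 2^1 · 309, so d = 309.
2^1 ≡ 2 (mod 619)
2^2 ≡ 2^2 = 4 ≡ 4 (mod 619)
2^4 ≡ 4^2 = 16 ≡ 16 (mod 619)
2^8 ≡ 16^2 = 256 ≡ 256 (mod 619)
2^16 ≡ 256^2 = 65536 ≡ 541 (mod 619)
2^32 ≡ 541^2 = 292681 ≡ 513 (mod 619)
2^64 ≡ 513^2 = 263169 ≡ 94 (mod 619)
2^128 ≡ 94^2 = 8836 ≡ 170 (mod 619)
2^256 ≡ 170^2 = 28900 ≡ 426 (mod 619)
309 = 256 + 32 + 16 + 4 + 1 in binary powers of 2.
So 2^309 ≡ 426 · 513 · 541 · 16 · 2 ≡ 618 (mod 619).
Since 2^d ≡ 618 (mod 619), base 2 does not prove 619 composite.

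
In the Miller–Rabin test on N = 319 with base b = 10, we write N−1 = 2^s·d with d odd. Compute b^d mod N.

21

319 − 1 = 318 = 2^1 · 159, so d = 159.
10^1 ≡ 10 (mod 319)
10^2 ≡ 10^2 = 100 ≡ 100 (mod 319)
10^4 ≡ 100^2 = 10000 ≡ 111 (mod 319)
10^8 ≡ 111^2 = 12321 ≡ 199 (mod 319)
10^16 ≡ 199^2 = 39601 ≡ 45 (mod 319)
10^32 ≡ 45^2 = 2025 ≡ 111 (mod 319)
10^64 ≡ 111^2 = 12321 ≡ 199 (mod 319)
10^128 ≡ 199^2 = 39601 ≡ 45 (mod 319)
159 = 128 + 16 + 8 + 4 + 2 + 1 in binary powers of 2.
So 10^159 ≡ 45 · 45 · 199 · 111 · 100 · 10 ≡ 21 (mod 319).
Squaring chain: 21; never reaches −1, so base 10 is a Miller–Rabin witness that 319 is composite.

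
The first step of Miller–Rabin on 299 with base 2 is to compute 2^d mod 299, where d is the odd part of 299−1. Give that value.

110

299 − 1 = 298 = 2^1 · 149, so d = 149.
2^1 ≡ 2 (mod 299)
2^2 ≡ 2^2 = 4 ≡ 4 (mod 299)
2^4 ≡ 4^2 = 16 ≡ 16 (mod 299)
2^8 ≡ 16^2 = 256 ≡ 256 (mod 299)
2^16 ≡ 256^2 = 65536 ≡ 55 (mod 299)
2^32 ≡ 55^2 = 3025 ≡ 35 (mod 299)
2^64 ≡ 35^2 = 1225 ≡ 29 (mod 299)
2^128 ≡ 29^2 = 841 ≡ 243 (mod 299)
149 = 128 + 16 + 4 + 1 in binary powers of 2.
So 2^149 ≡ 243 · 55 · 16 · 2 ≡ 110 (mod 299).
Squaring chain: 110; never reaches −1, so base 2 is a Miller–Rabin witness that 299 is composite.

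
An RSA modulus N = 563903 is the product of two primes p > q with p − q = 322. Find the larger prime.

Since p = q + 322, we have 563903 = q(q + 322), so q² + 322q − 563903 = 0.
Discriminant: 322² + 4·563903 = 103684 + 2255612 = 2359296; √2359296 = 1536.
q = (−322 + 1536)/2 = 607, and p = q + 322 = 929.
Check: 607 · 929 = 563903.

929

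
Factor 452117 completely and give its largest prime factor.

452117 = 59 · 7663
7663 = 79 · 97
97 is prime.
So 452117 = 59 · 79 · 97; the largest prime factor is 97.

97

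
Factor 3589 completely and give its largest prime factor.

97

3589 = 37 · 97
97 is prime.
So 3589 = 37 · 97; the largest prime factor is 97.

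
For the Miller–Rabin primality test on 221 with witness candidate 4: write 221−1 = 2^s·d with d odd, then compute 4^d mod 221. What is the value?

30

221 − 1 = 220 = 2^2 · 55, so d = 55.
4^1 ≡ 4 (mod 221)
4^2 ≡ 4^2 = 16 ≡ 16 (mod 221)
4^4 ≡ 16^2 = 256 ≡ 35 (mod 221)
4^8 ≡ 35^2 = 1225 ≡ 120 (mod 221)
4^16 ≡ 120^2 = 14400 ≡ 35 (mod 221)
4^32 ≡ 35^2 = 1225 ≡ 120 (mod 221)
55 = 32 + 16 + 4 + 2 + 1 in binary powers of 2.
So 4^55 ≡ 120 · 35 · 35 · 16 · 4 ≡ 30 (mod 221).
Squaring chain: 30 → 16; never reaches −1, so base 4 is a Miller–Rabin witness that 221 is composite.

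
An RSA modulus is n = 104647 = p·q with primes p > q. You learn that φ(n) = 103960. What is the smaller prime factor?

227

φ(n) = (p−1)(q−1) = n − (p+q) + 1, so p + q = 104647 − 103960 + 1 = 688.
p and q are the roots of t² − 688t + 104647 = 0.
Discriminant: 688² − 4·104647 = 473344 − 418588 = 54756; √54756 = 234.
q = (688 − 234)/2 = 227, p = (688 + 234)/2 = 461.
Check: 227 · 461 = 104647.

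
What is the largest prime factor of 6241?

79

6241 = 79 · 79
79 = 79 · 1
So 6241 = 79^2; the largest prime factor is 79.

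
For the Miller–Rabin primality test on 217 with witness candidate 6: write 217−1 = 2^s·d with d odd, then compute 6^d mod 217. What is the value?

216

217 − 1 = 216 = 2^3 · 27, so d = 27.
6^1 ≡ 6 (mod 217)
6^2 ≡ 6^2 = 36 ≡ 36 (mod 217)
6^4 ≡ 36^2 = 1296 ≡ 211 (mod 217)
6^8 ≡ 211^2 = 44521 ≡ 36 (mod 217)
6^16 ≡ 36^2 = 1296 ≡ 211 (mod 217)
27 = 16 + 8 + 2 + 1 in binary powers of 2.
So 6^27 ≡ 211 · 36 · 36 · 6 ≡ 216 (mod 217).
Since 6^d ≡ 216 (mod 217), base 6 does not prove 217 composite.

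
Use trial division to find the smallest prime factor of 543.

3

543 is odd.
Digit sum 12, divisible by 3.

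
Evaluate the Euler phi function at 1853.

Factor: 1853 = 17 · 109.
φ(1853) = (17−1) · (109−1) = 16 · 108 = 1728.

1728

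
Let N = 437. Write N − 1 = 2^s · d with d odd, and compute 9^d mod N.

437 − 1 = 436 = 2^2 · 109, so d = 109.
9^1 ≡ 9 (mod 437)
9^2 ≡ 9^2 = 81 ≡ 81 (mod 437)
9^4 ≡ 81^2 = 6561 ≡ 6 (mod 437)
9^8 ≡ 6^2 = 36 ≡ 36 (mod 437)
9^16 ≡ 36^2 = 1296 ≡ 422 (mod 437)
9^32 ≡ 422^2 = 178084 ≡ 225 (mod 437)
9^64 ≡ 225^2 = 50625 ≡ 370 (mod 437)
109 = 64 + 32 + 8 + 4 + 1 in binary powers of 2.
So 9^109 ≡ 370 · 225 · 36 · 6 · 9 ≡ 294 (mod 437).
Squaring chain: 294 → 347; never reaches −1, so base 9 is a Miller–Rabin witness that 437 is composite.

294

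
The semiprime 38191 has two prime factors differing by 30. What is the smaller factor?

181

Since p = q + 30, we have 38191 = q(q + 30), so q² + 30q − 38191 = 0.
Discriminant: 30² + 4·38191 = 900 + 152764 = 153664; √153664 = 392.
q = (−30 + 392)/2 = 181, and p = q + 30 = 211.
Check: 181 · 211 = 38191.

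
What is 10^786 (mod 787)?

1

10^1 ≡ 10 (mod 787)
10^2 ≡ 10^2 = 100 ≡ 100 (mod 787)
10^4 ≡ 100^2 = 10000 ≡ 556 (mod 787)
10^8 ≡ 556^2 = 309136 ≡ 632 (mod 787)
10^16 ≡ 632^2 = 399424 ≡ 415 (mod 787)
10^32 ≡ 415^2 = 172225 ≡ 659 (mod 787)
10^64 ≡ 659^2 = 434281 ≡ 644 (mod 787)
10^128 ≡ 644^2 = 414736 ≡ 774 (mod 787)
10^256 ≡ 774^2 = 599076 ≡ 169 (mod 787)
10^512 ≡ 169^2 = 28561 ≡ 229 (mod 787)
786 = 512 + 256 + 16 + 2 in binary powers of 2.
So 10^786 ≡ 229 · 169 · 415 · 100 ≡ 1 (mod 787).
Since the result is 1, base 10 gives no evidence that 787 is composite.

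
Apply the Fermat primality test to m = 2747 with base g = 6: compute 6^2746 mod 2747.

6^1 ≡ 6 (mod 2747)
6^2 ≡ 6^2 = 36 ≡ 36 (mod 2747)
6^4 ≡ 36^2 = 1296 ≡ 1296 (mod 2747)
6^8 ≡ 1296^2 = 1679616 ≡ 1199 (mod 2747)
6^16 ≡ 1199^2 = 1437601 ≡ 920 (mod 2747)
6^32 ≡ 920^2 = 846400 ≡ 324 (mod 2747)
6^64 ≡ 324^2 = 104976 ≡ 590 (mod 2747)
6^128 ≡ 590^2 = 348100 ≡ 1978 (mod 2747)
6^256 ≡ 1978^2 = 3912484 ≡ 756 (mod 2747)
6^512 ≡ 756^2 = 571536 ≡ 160 (mod 2747)
6^1024 ≡ 160^2 = 25600 ≡ 877 (mod 2747)
6^2048 ≡ 877^2 = 769129 ≡ 2716 (mod 2747)
2746 = 2048 + 512 + 128 + 32 + 16 + 8 + 2 in binary powers of 2.
So 6^2746 ≡ 2716 · 160 · 1978 · 324 · 920 · 1199 · 36 ≡ 412 (mod 2747).
Since 412 ≠ 1, base 6 is a Fermat witness: 2747 is composite.

412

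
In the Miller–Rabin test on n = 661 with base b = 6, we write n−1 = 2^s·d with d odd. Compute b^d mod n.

661 − 1 = 660 = 2^2 · 165, so d = 165.
6^1 ≡ 6 (mod 661)
6^2 ≡ 6^2 = 36 ≡ 36 (mod 661)
6^4 ≡ 36^2 = 1296 ≡ 635 (mod 661)
6^8 ≡ 635^2 = 403225 ≡ 15 (mod 661)
6^16 ≡ 15^2 = 225 ≡ 225 (mod 661)
6^32 ≡ 225^2 = 50625 ≡ 389 (mod 661)
6^64 ≡ 389^2 = 151321 ≡ 613 (mod 661)
6^128 ≡ 613^2 = 375769 ≡ 321 (mod 661)
165 = 128 + 32 + 4 + 1 in binary powers of 2.
So 6^165 ≡ 321 · 389 · 635 · 6 ≡ 106 (mod 661).
Squaring chain: 106 → 660; reaches −1, so base 6 does not prove 661 composite.

106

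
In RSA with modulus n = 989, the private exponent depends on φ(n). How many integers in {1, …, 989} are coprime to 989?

Factor: 989 = 23 · 43.
φ(989) = (23−1) · (43−1) = 22 · 42 = 924.

924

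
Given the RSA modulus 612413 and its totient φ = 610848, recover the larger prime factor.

809

φ(n) = (p−1)(q−1) = n − (p+q) + 1, so p + q = 612413 − 610848 + 1 = 1566.
p and q are the roots of t² − 1566t + 612413 = 0.
Discriminant: 1566² − 4·612413 = 2452356 − 2449652 = 2704; √2704 = 52.
q = (1566 − 52)/2 = 757, p = (1566 + 52)/2 = 809.
Check: 757 · 809 = 612413.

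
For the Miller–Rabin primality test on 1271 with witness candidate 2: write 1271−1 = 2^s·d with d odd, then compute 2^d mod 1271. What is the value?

1271 − 1 = 1270 = 2^1 · 635, so d = 635.
2^1 ≡ 2 (mod 1271)
2^2 ≡ 2^2 = 4 ≡ 4 (mod 1271)
2^4 ≡ 4^2 = 16 ≡ 16 (mod 1271)
2^8 ≡ 16^2 = 256 ≡ 256 (mod 1271)
2^16 ≡ 256^2 = 65536 ≡ 715 (mod 1271)
2^32 ≡ 715^2 = 511225 ≡ 283 (mod 1271)
2^64 ≡ 283^2 = 80089 ≡ 16 (mod 1271)
2^128 ≡ 16^2 = 256 ≡ 256 (mod 1271)
2^256 ≡ 256^2 = 65536 ≡ 715 (mod 1271)
2^512 ≡ 715^2 = 511225 ≡ 283 (mod 1271)
635 = 512 + 64 + 32 + 16 + 8 + 2 + 1 in binary powers of 2.
So 2^635 ≡ 283 · 16 · 283 · 715 · 256 · 4 · 2 ≡ 993 (mod 1271).
Squaring chain: 993; never reaches −1, so base 2 is a Miller–Rabin witness that 1271 is composite.

993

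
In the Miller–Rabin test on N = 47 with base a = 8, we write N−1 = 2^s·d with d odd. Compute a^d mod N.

1

47 − 1 = 46 = 2^1 · 23, so d = 23.
8^1 ≡ 8 (mod 47)
8^2 ≡ 8^2 = 64 ≡ 17 (mod 47)
8^4 ≡ 17^2 = 289 ≡ 7 (mod 47)
8^8 ≡ 7^2 = 49 ≡ 2 (mod 47)
8^16 ≡ 2^2 = 4 ≡ 4 (mod 47)
23 = 16 + 4 + 2 + 1 in binary powers of 2.
So 8^23 ≡ 4 · 7 · 17 · 8 ≡ 1 (mod 47).
Since 8^d ≡ 1 (mod 47), base 8 does not prove 47 composite.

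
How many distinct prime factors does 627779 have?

627779 = 19^2 · 1739
1739 = 37 · 47
627779 = 19^2 · 37 · 47, which has 3 distinct prime factors.

3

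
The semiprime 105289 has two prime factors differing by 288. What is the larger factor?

499

Since p = q + 288, we have 105289 = q(q + 288), so q² + 288q − 105289 = 0.
Discriminant: 288² + 4·105289 = 82944 + 421156 = 504100; √504100 = 710.
q = (−288 + 710)/2 = 211, and p = q + 288 = 499.
Check: 211 · 499 = 105289.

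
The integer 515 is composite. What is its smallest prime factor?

515 is odd.
Digit sum 11, not divisible by 3.
Ends in 5: divisible by 5.

5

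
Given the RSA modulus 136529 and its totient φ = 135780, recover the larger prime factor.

φ(n) = (p−1)(q−1) = n − (p+q) + 1, so p + q = 136529 − 135780 + 1 = 750.
p and q are the roots of t² − 750t + 136529 = 0.
Discriminant: 750² − 4·136529 = 562500 − 546116 = 16384; √16384 = 128.
q = (750 − 128)/2 = 311, p = (750 + 128)/2 = 439.
Check: 311 · 439 = 136529.

439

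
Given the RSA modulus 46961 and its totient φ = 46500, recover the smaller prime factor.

151

φ(n) = (p−1)(q−1) = n − (p+q) + 1, so p + q = 46961 − 46500 + 1 = 462.
p and q are the roots of t² − 462t + 46961 = 0.
Discriminant: 462² − 4·46961 = 213444 − 187844 = 25600; √25600 = 160.
q = (462 − 160)/2 = 151, p = (462 + 160)/2 = 311.
Check: 151 · 311 = 46961.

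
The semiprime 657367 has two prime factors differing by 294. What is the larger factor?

Since p = q + 294, we have 657367 = q(q + 294), so q² + 294q − 657367 = 0.
Discriminant: 294² + 4·657367 = 86436 + 2629468 = 2715904; √2715904 = 1648.
q = (−294 + 1648)/2 = 677, and p = q + 294 = 971.
Check: 677 · 971 = 657367.

971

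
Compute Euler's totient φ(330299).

Factor: 330299 = 37 · 79 · 113.
φ(330299) = (37−1) · (79−1) · (113−1) = 36 · 78 · 112 = 314496.

314496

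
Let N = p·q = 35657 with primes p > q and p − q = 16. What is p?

Since p = q + 16, we have 35657 = q(q + 16), so q² + 16q − 35657 = 0.
Discriminant: 16² + 4·35657 = 256 + 142628 = 142884; √142884 = 378.
q = (−16 + 378)/2 = 181, and p = q + 16 = 197.
Check: 181 · 197 = 35657.

197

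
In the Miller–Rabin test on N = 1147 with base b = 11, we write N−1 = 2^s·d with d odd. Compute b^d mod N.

1147 − 1 = 1146 = 2^1 · 573, so d = 573.
11^1 ≡ 11 (mod 1147)
11^2 ≡ 11^2 = 121 ≡ 121 (mod 1147)
11^4 ≡ 121^2 = 14641 ≡ 877 (mod 1147)
11^8 ≡ 877^2 = 769129 ≡ 639 (mod 1147)
11^16 ≡ 639^2 = 408321 ≡ 1136 (mod 1147)
11^32 ≡ 1136^2 = 1290496 ≡ 121 (mod 1147)
11^64 ≡ 121^2 = 14641 ≡ 877 (mod 1147)
11^128 ≡ 877^2 = 769129 ≡ 639 (mod 1147)
11^256 ≡ 639^2 = 408321 ≡ 1136 (mod 1147)
11^512 ≡ 1136^2 = 1290496 ≡ 121 (mod 1147)
573 = 512 + 32 + 16 + 8 + 4 + 1 in binary powers of 2.
So 11^573 ≡ 121 · 121 · 1136 · 639 · 877 · 11 ≡ 184 (mod 1147).
Squaring chain: 184; never reaches −1, so base 11 is a Miller–Rabin witness that 1147 is composite.

184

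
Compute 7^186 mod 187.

70

7^1 ≡ 7 (mod 187)
7^2 ≡ 7^2 = 49 ≡ 49 (mod 187)
7^4 ≡ 49^2 = 2401 ≡ 157 (mod 187)
7^8 ≡ 157^2 = 24649 ≡ 152 (mod 187)
7^16 ≡ 152^2 = 23104 ≡ 103 (mod 187)
7^32 ≡ 103^2 = 10609 ≡ 137 (mod 187)
7^64 ≡ 137^2 = 18769 ≡ 69 (mod 187)
7^128 ≡ 69^2 = 4761 ≡ 86 (mod 187)
186 = 128 + 32 + 16 + 8 + 2 in binary powers of 2.
So 7^186 ≡ 86 · 137 · 103 · 152 · 49 ≡ 70 (mod 187).
Since 70 ≠ 1, base 7 is a Fermat witness: 187 is composite.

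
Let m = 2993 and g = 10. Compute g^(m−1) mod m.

2191

10^1 ≡ 10 (mod 2993)
10^2 ≡ 10^2 = 100 ≡ 100 (mod 2993)
10^4 ≡ 100^2 = 10000 ≡ 1021 (mod 2993)
10^8 ≡ 1021^2 = 1042441 ≡ 877 (mod 2993)
10^16 ≡ 877^2 = 769129 ≡ 2921 (mod 2993)
10^32 ≡ 2921^2 = 8532241 ≡ 2191 (mod 2993)
10^64 ≡ 2191^2 = 4800481 ≡ 2702 (mod 2993)
10^128 ≡ 2702^2 = 7300804 ≡ 877 (mod 2993)
10^256 ≡ 877^2 = 769129 ≡ 2921 (mod 2993)
10^512 ≡ 2921^2 = 8532241 ≡ 2191 (mod 2993)
10^1024 ≡ 2191^2 = 4800481 ≡ 2702 (mod 2993)
10^2048 ≡ 2702^2 = 7300804 ≡ 877 (mod 2993)
2992 = 2048 + 512 + 256 + 128 + 32 + 16 in binary powers of 2.
So 10^2992 ≡ 877 · 2191 · 2921 · 877 · 2191 · 2921 ≡ 2191 (mod 2993).
Since 2191 ≠ 1, base 10 is a Fermat witness: 2993 is composite.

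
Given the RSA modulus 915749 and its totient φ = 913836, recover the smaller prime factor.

φ(n) = (p−1)(q−1) = n − (p+q) + 1, so p + q = 915749 − 913836 + 1 = 1914.
p and q are the roots of t² − 1914t + 915749 = 0.
Discriminant: 1914² − 4·915749 = 3663396 − 3662996 = 400; √400 = 20.
q = (1914 − 20)/2 = 947, p = (1914 + 20)/2 = 967.
Check: 947 · 967 = 915749.

947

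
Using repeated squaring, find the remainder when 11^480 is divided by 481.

1

11^1 ≡ 11 (mod 481)
11^2 ≡ 11^2 = 121 ≡ 121 (mod 481)
11^4 ≡ 121^2 = 14641 ≡ 211 (mod 481)
11^8 ≡ 211^2 = 44521 ≡ 269 (mod 481)
11^16 ≡ 269^2 = 72361 ≡ 211 (mod 481)
11^32 ≡ 211^2 = 44521 ≡ 269 (mod 481)
11^64 ≡ 269^2 = 72361 ≡ 211 (mod 481)
11^128 ≡ 211^2 = 44521 ≡ 269 (mod 481)
11^256 ≡ 269^2 = 72361 ≡ 211 (mod 481)
480 = 256 + 128 + 64 + 32 in binary powers of 2.
So 11^480 ≡ 211 · 269 · 211 · 269 ≡ 1 (mod 481).
Since the result is 1, base 11 gives no evidence that 481 is composite.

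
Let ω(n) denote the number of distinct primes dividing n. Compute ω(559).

559 = 13 · 43
559 = 13 · 43, which has 2 distinct prime factors.

2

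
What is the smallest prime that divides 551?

19

551 is odd.
Digit sum 11, not divisible by 3.
Ends in 1: not divisible by 5.
7: 551 = 7·78 + 5
11: 551 = 11·50 + 1
13: 551 = 13·42 + 5
17: 551 = 17·32 + 7
19: 551 = 19·29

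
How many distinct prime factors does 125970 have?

6

125970 = 2 · 62985
62985 = 3 · 20995
20995 = 5 · 4199
4199 = 13 · 323
323 = 17 · 19
125970 = 2 · 3 · 5 · 13 · 17 · 19, which has 6 distinct prime factors.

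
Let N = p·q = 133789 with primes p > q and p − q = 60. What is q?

337

Since p = q + 60, we have 133789 = q(q + 60), so q² + 60q − 133789 = 0.
Discriminant: 60² + 4·133789 = 3600 + 535156 = 538756; √538756 = 734.
q = (−60 + 734)/2 = 337, and p = q + 60 = 397.
Check: 337 · 397 = 133789.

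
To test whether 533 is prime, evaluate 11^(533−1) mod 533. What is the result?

146

11^1 ≡ 11 (mod 533)
11^2 ≡ 11^2 = 121 ≡ 121 (mod 533)
11^4 ≡ 121^2 = 14641 ≡ 250 (mod 533)
11^8 ≡ 250^2 = 62500 ≡ 139 (mod 533)
11^16 ≡ 139^2 = 19321 ≡ 133 (mod 533)
11^32 ≡ 133^2 = 17689 ≡ 100 (mod 533)
11^64 ≡ 100^2 = 10000 ≡ 406 (mod 533)
11^128 ≡ 406^2 = 164836 ≡ 139 (mod 533)
11^256 ≡ 139^2 = 19321 ≡ 133 (mod 533)
11^512 ≡ 133^2 = 17689 ≡ 100 (mod 533)
532 = 512 + 16 + 4 in binary powers of 2.
So 11^532 ≡ 100 · 133 · 250 ≡ 146 (mod 533).
Since 146 ≠ 1, base 11 is a Fermat witness: 533 is composite.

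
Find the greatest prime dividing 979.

979 = 11 · 89
89 is prime.
So 979 = 11 · 89; the largest prime factor is 89.

89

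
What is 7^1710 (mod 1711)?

7^1 ≡ 7 (mod 1711)
7^2 ≡ 7^2 = 49 ≡ 49 (mod 1711)
7^4 ≡ 49^2 = 2401 ≡ 690 (mod 1711)
7^8 ≡ 690^2 = 476100 ≡ 442 (mod 1711)
7^16 ≡ 442^2 = 195364 ≡ 310 (mod 1711)
7^32 ≡ 310^2 = 96100 ≡ 284 (mod 1711)
7^64 ≡ 284^2 = 80656 ≡ 239 (mod 1711)
7^128 ≡ 239^2 = 57121 ≡ 658 (mod 1711)
7^256 ≡ 658^2 = 432964 ≡ 81 (mod 1711)
7^512 ≡ 81^2 = 6561 ≡ 1428 (mod 1711)
7^1024 ≡ 1428^2 = 2039184 ≡ 1383 (mod 1711)
1710 = 1024 + 512 + 128 + 32 + 8 + 4 + 2 in binary powers of 2.
So 7^1710 ≡ 1383 · 1428 · 658 · 284 · 442 · 690 · 49 ≡ 194 (mod 1711).
Since 194 ≠ 1, base 7 is a Fermat witness: 1711 is composite.

194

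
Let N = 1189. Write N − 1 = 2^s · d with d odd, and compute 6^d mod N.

1189 − 1 = 1188 = 2^2 · 297, so d = 297.
6^1 ≡ 6 (mod 1189)
6^2 ≡ 6^2 = 36 ≡ 36 (mod 1189)
6^4 ≡ 36^2 = 1296 ≡ 107 (mod 1189)
6^8 ≡ 107^2 = 11449 ≡ 748 (mod 1189)
6^16 ≡ 748^2 = 559504 ≡ 674 (mod 1189)
6^32 ≡ 674^2 = 454276 ≡ 78 (mod 1189)
6^64 ≡ 78^2 = 6084 ≡ 139 (mod 1189)
6^128 ≡ 139^2 = 19321 ≡ 297 (mod 1189)
6^256 ≡ 297^2 = 88209 ≡ 223 (mod 1189)
297 = 256 + 32 + 8 + 1 in binary powers of 2.
So 6^297 ≡ 223 · 78 · 748 · 6 ≡ 477 (mod 1189).
Squaring chain: 477 → 430; never reaches −1, so base 6 is a Miller–Rabin witness that 1189 is composite.

477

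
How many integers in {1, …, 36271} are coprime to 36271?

Factor: 36271 = 19 · 23 · 83.
φ(36271) = (19−1) · (23−1) · (83−1) = 18 · 22 · 82 = 32472.

32472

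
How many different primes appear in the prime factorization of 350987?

350987 = 7^2 · 7163
7163 = 13 · 551
551 = 19 · 29
350987 = 7^2 · 13 · 19 · 29, which has 4 distinct prime factors.

4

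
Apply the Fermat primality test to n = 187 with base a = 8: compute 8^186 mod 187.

47

8^1 ≡ 8 (mod 187)
8^2 ≡ 8^2 = 64 ≡ 64 (mod 187)
8^4 ≡ 64^2 = 4096 ≡ 169 (mod 187)
8^8 ≡ 169^2 = 28561 ≡ 137 (mod 187)
8^16 ≡ 137^2 = 18769 ≡ 69 (mod 187)
8^32 ≡ 69^2 = 4761 ≡ 86 (mod 187)
8^64 ≡ 86^2 = 7396 ≡ 103 (mod 187)
8^128 ≡ 103^2 = 10609 ≡ 137 (mod 187)
186 = 128 + 32 + 16 + 8 + 2 in binary powers of 2.
So 8^186 ≡ 137 · 86 · 69 · 137 · 64 ≡ 47 (mod 187).
Since 47 ≠ 1, base 8 is a Fermat witness: 187 is composite.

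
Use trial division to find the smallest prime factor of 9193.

9193 is odd.
Digit sum 22, not divisible by 3.
Ends in 3: not divisible by 5.
7: 9193 = 7·1313 + 2
11: 9193 = 11·835 + 8
13: 9193 = 13·707 + 2
17: 9193 = 17·540 + 13
19: 9193 = 19·483 + 16
23: 9193 = 23·399 + 16
29: 9193 = 29·317

29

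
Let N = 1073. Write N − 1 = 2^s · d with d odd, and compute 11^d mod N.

677

1073 − 1 = 1072 = 2^4 · 67, so d = 67.
11^1 ≡ 11 (mod 1073)
11^2 ≡ 11^2 = 121 ≡ 121 (mod 1073)
11^4 ≡ 121^2 = 14641 ≡ 692 (mod 1073)
11^8 ≡ 692^2 = 478864 ≡ 306 (mod 1073)
11^16 ≡ 306^2 = 93636 ≡ 285 (mod 1073)
11^32 ≡ 285^2 = 81225 ≡ 750 (mod 1073)
11^64 ≡ 750^2 = 562500 ≡ 248 (mod 1073)
67 = 64 + 2 + 1 in binary powers of 2.
So 11^67 ≡ 248 · 121 · 11 ≡ 677 (mod 1073).
Squaring chain: 677 → 158 → 285 → 750; never reaches −1, so base 11 is a Miller–Rabin witness that 1073 is composite.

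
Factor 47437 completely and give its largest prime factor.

89

47437 = 13 · 3649
3649 = 41 · 89
89 is prime.
So 47437 = 13 · 41 · 89; the largest prime factor is 89.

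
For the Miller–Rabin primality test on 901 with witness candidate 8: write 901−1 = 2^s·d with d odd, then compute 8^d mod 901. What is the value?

901 − 1 = 900 = 2^2 · 225, so d = 225.
8^1 ≡ 8 (mod 901)
8^2 ≡ 8^2 = 64 ≡ 64 (mod 901)
8^4 ≡ 64^2 = 4096 ≡ 492 (mod 901)
8^8 ≡ 492^2 = 242064 ≡ 596 (mod 901)
8^16 ≡ 596^2 = 355216 ≡ 222 (mod 901)
8^32 ≡ 222^2 = 49284 ≡ 630 (mod 901)
8^64 ≡ 630^2 = 396900 ≡ 460 (mod 901)
8^128 ≡ 460^2 = 211600 ≡ 766 (mod 901)
225 = 128 + 64 + 32 + 1 in binary powers of 2.
So 8^225 ≡ 766 · 460 · 630 · 8 ≡ 875 (mod 901).
Squaring chain: 875 → 676; never reaches −1, so base 8 is a Miller–Rabin witness that 901 is composite.

875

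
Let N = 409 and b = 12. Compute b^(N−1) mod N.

1

12^1 ≡ 12 (mod 409)
12^2 ≡ 12^2 = 144 ≡ 144 (mod 409)
12^4 ≡ 144^2 = 20736 ≡ 286 (mod 409)
12^8 ≡ 286^2 = 81796 ≡ 405 (mod 409)
12^16 ≡ 405^2 = 164025 ≡ 16 (mod 409)
12^32 ≡ 16^2 = 256 ≡ 256 (mod 409)
12^64 ≡ 256^2 = 65536 ≡ 96 (mod 409)
12^128 ≡ 96^2 = 9216 ≡ 218 (mod 409)
12^256 ≡ 218^2 = 47524 ≡ 80 (mod 409)
408 = 256 + 128 + 16 + 8 in binary powers of 2.
So 12^408 ≡ 80 · 218 · 16 · 405 ≡ 1 (mod 409).
Since the result is 1, base 12 gives no evidence that 409 is composite.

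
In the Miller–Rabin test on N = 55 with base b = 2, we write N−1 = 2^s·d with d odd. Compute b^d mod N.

55 − 1 = 54 = 2^1 · 27, so d = 27.
2^1 ≡ 2 (mod 55)
2^2 ≡ 2^2 = 4 ≡ 4 (mod 55)
2^4 ≡ 4^2 = 16 ≡ 16 (mod 55)
2^8 ≡ 16^2 = 256 ≡ 36 (mod 55)
2^16 ≡ 36^2 = 1296 ≡ 31 (mod 55)
27 = 16 + 8 + 2 + 1 in binary powers of 2.
So 2^27 ≡ 31 · 36 · 4 · 2 ≡ 18 (mod 55).
Squaring chain: 18; never reaches −1, so base 2 is a Miller–Rabin witness that 55 is composite.

18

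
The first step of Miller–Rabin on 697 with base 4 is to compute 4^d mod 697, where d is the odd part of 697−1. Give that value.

697 − 1 = 696 = 2^3 · 87, so d = 87.
4^1 ≡ 4 (mod 697)
4^2 ≡ 4^2 = 16 ≡ 16 (mod 697)
4^4 ≡ 16^2 = 256 ≡ 256 (mod 697)
4^8 ≡ 256^2 = 65536 ≡ 18 (mod 697)
4^16 ≡ 18^2 = 324 ≡ 324 (mod 697)
4^32 ≡ 324^2 = 104976 ≡ 426 (mod 697)
4^64 ≡ 426^2 = 181476 ≡ 256 (mod 697)
87 = 64 + 16 + 4 + 2 + 1 in binary powers of 2.
So 4^87 ≡ 256 · 324 · 256 · 16 · 4 ≡ 353 (mod 697).
Squaring chain: 353 → 543 → 18; never reaches −1, so base 4 is a Miller–Rabin witness that 697 is composite.

353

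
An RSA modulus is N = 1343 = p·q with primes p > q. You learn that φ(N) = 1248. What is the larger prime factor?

φ(n) = (p−1)(q−1) = n − (p+q) + 1, so p + q = 1343 − 1248 + 1 = 96.
p and q are the roots of t² − 96t + 1343 = 0.
Discriminant: 96² − 4·1343 = 9216 − 5372 = 3844; √3844 = 62.
q = (96 − 62)/2 = 17, p = (96 + 62)/2 = 79.
Check: 17 · 79 = 1343.

79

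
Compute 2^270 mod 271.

1

2^1 ≡ 2 (mod 271)
2^2 ≡ 2^2 = 4 ≡ 4 (mod 271)
2^4 ≡ 4^2 = 16 ≡ 16 (mod 271)
2^8 ≡ 16^2 = 256 ≡ 256 (mod 271)
2^16 ≡ 256^2 = 65536 ≡ 225 (mod 271)
2^32 ≡ 225^2 = 50625 ≡ 219 (mod 271)
2^64 ≡ 219^2 = 47961 ≡ 265 (mod 271)
2^128 ≡ 265^2 = 70225 ≡ 36 (mod 271)
2^256 ≡ 36^2 = 1296 ≡ 212 (mod 271)
270 = 256 + 8 + 4 + 2 in binary powers of 2.
So 2^270 ≡ 212 · 256 · 16 · 4 ≡ 1 (mod 271).
Since the result is 1, base 2 gives no evidence that 271 is composite.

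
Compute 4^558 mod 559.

508

4^1 ≡ 4 (mod 559)
4^2 ≡ 4^2 = 16 ≡ 16 (mod 559)
4^4 ≡ 16^2 = 256 ≡ 256 (mod 559)
4^8 ≡ 256^2 = 65536 ≡ 133 (mod 559)
4^16 ≡ 133^2 = 17689 ≡ 360 (mod 559)
4^32 ≡ 360^2 = 129600 ≡ 471 (mod 559)
4^64 ≡ 471^2 = 221841 ≡ 477 (mod 559)
4^128 ≡ 477^2 = 227529 ≡ 16 (mod 559)
4^256 ≡ 16^2 = 256 ≡ 256 (mod 559)
4^512 ≡ 256^2 = 65536 ≡ 133 (mod 559)
558 = 512 + 32 + 8 + 4 + 2 in binary powers of 2.
So 4^558 ≡ 133 · 471 · 133 · 256 · 16 ≡ 508 (mod 559).
Since 508 ≠ 1, base 4 is a Fermat witness: 559 is composite.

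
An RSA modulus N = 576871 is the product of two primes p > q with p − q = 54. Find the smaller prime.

Since p = q + 54, we have 576871 = q(q + 54), so q² + 54q − 576871 = 0.
Discriminant: 54² + 4·576871 = 2916 + 2307484 = 2310400; √2310400 = 1520.
q = (−54 + 1520)/2 = 733, and p = q + 54 = 787.
Check: 733 · 787 = 576871.

733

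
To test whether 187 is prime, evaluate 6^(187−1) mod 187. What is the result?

6^1 ≡ 6 (mod 187)
6^2 ≡ 6^2 = 36 ≡ 36 (mod 187)
6^4 ≡ 36^2 = 1296 ≡ 174 (mod 187)
6^8 ≡ 174^2 = 30276 ≡ 169 (mod 187)
6^16 ≡ 169^2 = 28561 ≡ 137 (mod 187)
6^32 ≡ 137^2 = 18769 ≡ 69 (mod 187)
6^64 ≡ 69^2 = 4761 ≡ 86 (mod 187)
6^128 ≡ 86^2 = 7396 ≡ 103 (mod 187)
186 = 128 + 32 + 16 + 8 + 2 in binary powers of 2.
So 6^186 ≡ 103 · 69 · 137 · 169 · 36 ≡ 49 (mod 187).
Since 49 ≠ 1, base 6 is a Fermat witness: 187 is composite.

49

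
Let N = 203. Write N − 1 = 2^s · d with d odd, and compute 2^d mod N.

203 − 1 = 202 = 2^1 · 101, so d = 101.
2^1 ≡ 2 (mod 203)
2^2 ≡ 2^2 = 4 ≡ 4 (mod 203)
2^4 ≡ 4^2 = 16 ≡ 16 (mod 203)
2^8 ≡ 16^2 = 256 ≡ 53 (mod 203)
2^16 ≡ 53^2 = 2809 ≡ 170 (mod 203)
2^32 ≡ 170^2 = 28900 ≡ 74 (mod 203)
2^64 ≡ 74^2 = 5476 ≡ 198 (mod 203)
101 = 64 + 32 + 4 + 1 in binary powers of 2.
So 2^101 ≡ 198 · 74 · 16 · 2 ≡ 137 (mod 203).
Squaring chain: 137; never reaches −1, so base 2 is a Miller–Rabin witness that 203 is composite.

137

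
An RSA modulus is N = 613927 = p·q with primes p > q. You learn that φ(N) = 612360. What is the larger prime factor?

811

φ(n) = (p−1)(q−1) = n − (p+q) + 1, so p + q = 613927 − 612360 + 1 = 1568.
p and q are the roots of t² − 1568t + 613927 = 0.
Discriminant: 1568² − 4·613927 = 2458624 − 2455708 = 2916; √2916 = 54.
q = (1568 − 54)/2 = 757, p = (1568 + 54)/2 = 811.
Check: 757 · 811 = 613927.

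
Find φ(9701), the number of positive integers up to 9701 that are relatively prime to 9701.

Factor: 9701 = 89 · 109.
φ(9701) = (89−1) · (109−1) = 88 · 108 = 9504.

9504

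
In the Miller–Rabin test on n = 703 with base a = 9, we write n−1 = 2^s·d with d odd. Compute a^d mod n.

1

703 − 1 = 702 = 2^1 · 351, so d = 351.
9^1 ≡ 9 (mod 703)
9^2 ≡ 9^2 = 81 ≡ 81 (mod 703)
9^4 ≡ 81^2 = 6561 ≡ 234 (mod 703)
9^8 ≡ 234^2 = 54756 ≡ 625 (mod 703)
9^16 ≡ 625^2 = 390625 ≡ 460 (mod 703)
9^32 ≡ 460^2 = 211600 ≡ 700 (mod 703)
9^64 ≡ 700^2 = 490000 ≡ 9 (mod 703)
9^128 ≡ 9^2 = 81 ≡ 81 (mod 703)
9^256 ≡ 81^2 = 6561 ≡ 234 (mod 703)
351 = 256 + 64 + 16 + 8 + 4 + 2 + 1 in binary powers of 2.
So 9^351 ≡ 234 · 9 · 460 · 625 · 234 · 81 · 9 ≡ 1 (mod 703).
Since 9^d ≡ 1 (mod 703), base 9 does not prove 703 composite.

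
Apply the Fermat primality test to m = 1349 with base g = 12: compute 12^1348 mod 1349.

938

12^1 ≡ 12 (mod 1349)
12^2 ≡ 12^2 = 144 ≡ 144 (mod 1349)
12^4 ≡ 144^2 = 20736 ≡ 501 (mod 1349)
12^8 ≡ 501^2 = 251001 ≡ 87 (mod 1349)
12^16 ≡ 87^2 = 7569 ≡ 824 (mod 1349)
12^32 ≡ 824^2 = 678976 ≡ 429 (mod 1349)
12^64 ≡ 429^2 = 184041 ≡ 577 (mod 1349)
12^128 ≡ 577^2 = 332929 ≡ 1075 (mod 1349)
12^256 ≡ 1075^2 = 1155625 ≡ 881 (mod 1349)
12^512 ≡ 881^2 = 776161 ≡ 486 (mod 1349)
12^1024 ≡ 486^2 = 236196 ≡ 121 (mod 1349)
1348 = 1024 + 256 + 64 + 4 in binary powers of 2.
So 12^1348 ≡ 121 · 881 · 577 · 501 ≡ 938 (mod 1349).
Since 938 ≠ 1, base 12 is a Fermat witness: 1349 is composite.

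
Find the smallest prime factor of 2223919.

97

2223919 is odd.
Digit sum 28, not divisible by 3.
Ends in 9: not divisible by 5.
7: 2223919 = 7·317702 + 5
11: 2223919 = 11·202174 + 5
13: 2223919 = 13·171070 + 9
17: 2223919 = 17·130818 + 13
19: 2223919 = 19·117048 + 7
23: 2223919 = 23·96692 + 3
29: 2223919 = 29·76686 + 25
31: 2223919 = 31·71739 + 10
37: 2223919 = 37·60105 + 34
41: 2223919 = 41·54241 + 38
43: 2223919 = 43·51719 + 2
47: 2223919 = 47·47317 + 20
53: 2223919 = 53·41960 + 39
59: 2223919 = 59·37693 + 32
61: 2223919 = 61·36457 + 42
67: 2223919 = 67·33192 + 55
71: 2223919 = 71·31322 + 57
73: 2223919 = 73·30464 + 47
79: 2223919 = 79·28150 + 69
83: 2223919 = 83·26794 + 17
89: 2223919 = 89·24987 + 76
97: 2223919 = 97·22927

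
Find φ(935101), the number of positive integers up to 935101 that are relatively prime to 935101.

Factor: 935101 = 37 · 127 · 199.
φ(935101) = (37−1) · (127−1) · (199−1) = 36 · 126 · 198 = 898128.

898128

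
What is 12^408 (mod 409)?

12^1 ≡ 12 (mod 409)
12^2 ≡ 12^2 = 144 ≡ 144 (mod 409)
12^4 ≡ 144^2 = 20736 ≡ 286 (mod 409)
12^8 ≡ 286^2 = 81796 ≡ 405 (mod 409)
12^16 ≡ 405^2 = 164025 ≡ 16 (mod 409)
12^32 ≡ 16^2 = 256 ≡ 256 (mod 409)
12^64 ≡ 256^2 = 65536 ≡ 96 (mod 409)
12^128 ≡ 96^2 = 9216 ≡ 218 (mod 409)
12^256 ≡ 218^2 = 47524 ≡ 80 (mod 409)
408 = 256 + 128 + 16 + 8 in binary powers of 2.
So 12^408 ≡ 80 · 218 · 16 · 405 ≡ 1 (mod 409).
Since the result is 1, base 12 gives no evidence that 409 is composite.

1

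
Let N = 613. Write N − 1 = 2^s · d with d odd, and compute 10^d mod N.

613 − 1 = 612 = 2^2 · 153, so d = 153.
10^1 ≡ 10 (mod 613)
10^2 ≡ 10^2 = 100 ≡ 100 (mod 613)
10^4 ≡ 100^2 = 10000 ≡ 192 (mod 613)
10^8 ≡ 192^2 = 36864 ≡ 84 (mod 613)
10^16 ≡ 84^2 = 7056 ≡ 313 (mod 613)
10^32 ≡ 313^2 = 97969 ≡ 502 (mod 613)
10^64 ≡ 502^2 = 252004 ≡ 61 (mod 613)
10^128 ≡ 61^2 = 3721 ≡ 43 (mod 613)
153 = 128 + 16 + 8 + 1 in binary powers of 2.
So 10^153 ≡ 43 · 313 · 84 · 10 ≡ 1 (mod 613).
Since 10^d ≡ 1 (mod 613), base 10 does not prove 613 composite.

1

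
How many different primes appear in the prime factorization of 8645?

8645 = 5 · 1729
1729 = 7 · 247
247 = 13 · 19
8645 = 5 · 7 · 13 · 19, which has 4 distinct prime factors.

4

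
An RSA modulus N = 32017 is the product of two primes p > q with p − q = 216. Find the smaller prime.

101

Since p = q + 216, we have 32017 = q(q + 216), so q² + 216q − 32017 = 0.
Discriminant: 216² + 4·32017 = 46656 + 128068 = 174724; √174724 = 418.
q = (−216 + 418)/2 = 101, and p = q + 216 = 317.
Check: 101 · 317 = 32017.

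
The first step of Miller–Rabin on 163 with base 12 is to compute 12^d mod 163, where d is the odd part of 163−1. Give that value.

162

163 − 1 = 162 = 2^1 · 81, so d = 81.
12^1 ≡ 12 (mod 163)
12^2 ≡ 12^2 = 144 ≡ 144 (mod 163)
12^4 ≡ 144^2 = 20736 ≡ 35 (mod 163)
12^8 ≡ 35^2 = 1225 ≡ 84 (mod 163)
12^16 ≡ 84^2 = 7056 ≡ 47 (mod 163)
12^32 ≡ 47^2 = 2209 ≡ 90 (mod 163)
12^64 ≡ 90^2 = 8100 ≡ 113 (mod 163)
81 = 64 + 16 + 1 in binary powers of 2.
So 12^81 ≡ 113 · 47 · 12 ≡ 162 (mod 163).
Since 12^d ≡ 162 (mod 163), base 12 does not prove 163 composite.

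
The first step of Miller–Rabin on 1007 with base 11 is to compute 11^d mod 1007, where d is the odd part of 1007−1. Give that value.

216

1007 − 1 = 1006 = 2^1 · 503, so d = 503.
11^1 ≡ 11 (mod 1007)
11^2 ≡ 11^2 = 121 ≡ 121 (mod 1007)
11^4 ≡ 121^2 = 14641 ≡ 543 (mod 1007)
11^8 ≡ 543^2 = 294849 ≡ 805 (mod 1007)
11^16 ≡ 805^2 = 648025 ≡ 524 (mod 1007)
11^32 ≡ 524^2 = 274576 ≡ 672 (mod 1007)
11^64 ≡ 672^2 = 451584 ≡ 448 (mod 1007)
11^128 ≡ 448^2 = 200704 ≡ 311 (mod 1007)
11^256 ≡ 311^2 = 96721 ≡ 49 (mod 1007)
503 = 256 + 128 + 64 + 32 + 16 + 4 + 2 + 1 in binary powers of 2.
So 11^503 ≡ 49 · 311 · 448 · 672 · 524 · 543 · 121 · 11 ≡ 216 (mod 1007).
Squaring chain: 216; never reaches −1, so base 11 is a Miller–Rabin witness that 1007 is composite.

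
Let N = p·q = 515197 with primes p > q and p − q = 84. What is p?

761

Since p = q + 84, we have 515197 = q(q + 84), so q² + 84q − 515197 = 0.
Discriminant: 84² + 4·515197 = 7056 + 2060788 = 2067844; √2067844 = 1438.
q = (−84 + 1438)/2 = 677, and p = q + 84 = 761.
Check: 677 · 761 = 515197.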